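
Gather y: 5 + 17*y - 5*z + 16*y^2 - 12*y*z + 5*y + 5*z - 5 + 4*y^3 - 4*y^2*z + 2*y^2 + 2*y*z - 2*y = 4*y^3 + y^2*(18 - 4*z) + y*(20 - 10*z)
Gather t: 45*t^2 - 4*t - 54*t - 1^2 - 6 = 45*t^2 - 58*t - 7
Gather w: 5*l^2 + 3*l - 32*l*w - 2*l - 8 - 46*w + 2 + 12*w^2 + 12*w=5*l^2 + l + 12*w^2 + w*(-32*l - 34) - 6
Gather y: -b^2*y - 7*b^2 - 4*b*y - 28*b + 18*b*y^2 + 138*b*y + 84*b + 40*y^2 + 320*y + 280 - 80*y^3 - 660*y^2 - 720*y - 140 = -7*b^2 + 56*b - 80*y^3 + y^2*(18*b - 620) + y*(-b^2 + 134*b - 400) + 140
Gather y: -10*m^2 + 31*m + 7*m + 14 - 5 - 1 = -10*m^2 + 38*m + 8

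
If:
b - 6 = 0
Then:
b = 6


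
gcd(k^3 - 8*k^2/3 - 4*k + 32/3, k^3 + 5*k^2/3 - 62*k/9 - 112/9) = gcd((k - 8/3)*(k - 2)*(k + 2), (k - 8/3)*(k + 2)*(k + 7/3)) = k^2 - 2*k/3 - 16/3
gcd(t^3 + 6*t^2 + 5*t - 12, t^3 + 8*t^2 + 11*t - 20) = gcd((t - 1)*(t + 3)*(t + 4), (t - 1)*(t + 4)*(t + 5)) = t^2 + 3*t - 4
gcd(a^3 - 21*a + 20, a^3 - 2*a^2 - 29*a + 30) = a^2 + 4*a - 5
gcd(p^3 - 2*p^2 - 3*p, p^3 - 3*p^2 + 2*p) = p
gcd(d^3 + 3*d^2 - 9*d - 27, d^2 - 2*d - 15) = d + 3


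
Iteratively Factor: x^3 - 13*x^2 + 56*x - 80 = (x - 4)*(x^2 - 9*x + 20) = (x - 4)^2*(x - 5)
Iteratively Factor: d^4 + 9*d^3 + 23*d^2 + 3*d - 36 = (d - 1)*(d^3 + 10*d^2 + 33*d + 36) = (d - 1)*(d + 3)*(d^2 + 7*d + 12) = (d - 1)*(d + 3)^2*(d + 4)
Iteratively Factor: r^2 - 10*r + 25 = (r - 5)*(r - 5)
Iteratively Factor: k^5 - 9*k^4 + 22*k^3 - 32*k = (k - 4)*(k^4 - 5*k^3 + 2*k^2 + 8*k) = (k - 4)^2*(k^3 - k^2 - 2*k) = (k - 4)^2*(k - 2)*(k^2 + k) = (k - 4)^2*(k - 2)*(k + 1)*(k)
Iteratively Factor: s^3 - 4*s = (s - 2)*(s^2 + 2*s) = (s - 2)*(s + 2)*(s)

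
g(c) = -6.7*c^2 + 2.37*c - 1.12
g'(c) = 2.37 - 13.4*c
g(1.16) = -7.39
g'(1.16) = -13.17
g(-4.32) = -136.40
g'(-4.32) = 60.26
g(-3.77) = -105.28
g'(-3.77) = 52.89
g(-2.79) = -59.89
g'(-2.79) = 39.76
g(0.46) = -1.45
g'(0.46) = -3.79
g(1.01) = -5.56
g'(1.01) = -11.16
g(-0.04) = -1.23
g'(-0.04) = 2.91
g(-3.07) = -71.54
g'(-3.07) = 43.51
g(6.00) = -228.10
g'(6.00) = -78.03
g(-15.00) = -1544.17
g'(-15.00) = 203.37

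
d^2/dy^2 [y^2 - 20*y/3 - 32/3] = 2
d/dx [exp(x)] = exp(x)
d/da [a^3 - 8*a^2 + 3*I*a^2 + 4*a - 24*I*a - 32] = 3*a^2 + a*(-16 + 6*I) + 4 - 24*I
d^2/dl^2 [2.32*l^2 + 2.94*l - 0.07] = 4.64000000000000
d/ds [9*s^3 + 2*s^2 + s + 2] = 27*s^2 + 4*s + 1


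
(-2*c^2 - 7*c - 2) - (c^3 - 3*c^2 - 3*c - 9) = -c^3 + c^2 - 4*c + 7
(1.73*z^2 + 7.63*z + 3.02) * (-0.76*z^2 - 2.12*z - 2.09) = -1.3148*z^4 - 9.4664*z^3 - 22.0865*z^2 - 22.3491*z - 6.3118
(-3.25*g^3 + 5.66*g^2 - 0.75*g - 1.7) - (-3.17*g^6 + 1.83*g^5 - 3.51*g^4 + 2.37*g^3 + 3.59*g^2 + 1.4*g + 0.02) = 3.17*g^6 - 1.83*g^5 + 3.51*g^4 - 5.62*g^3 + 2.07*g^2 - 2.15*g - 1.72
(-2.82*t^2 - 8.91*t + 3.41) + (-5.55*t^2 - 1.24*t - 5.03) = -8.37*t^2 - 10.15*t - 1.62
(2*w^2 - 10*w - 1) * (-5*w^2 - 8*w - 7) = -10*w^4 + 34*w^3 + 71*w^2 + 78*w + 7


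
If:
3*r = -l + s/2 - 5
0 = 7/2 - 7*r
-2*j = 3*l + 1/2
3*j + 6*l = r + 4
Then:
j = -11/2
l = 7/2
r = 1/2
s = 20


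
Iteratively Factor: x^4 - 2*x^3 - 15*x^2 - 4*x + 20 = (x + 2)*(x^3 - 4*x^2 - 7*x + 10) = (x - 1)*(x + 2)*(x^2 - 3*x - 10) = (x - 5)*(x - 1)*(x + 2)*(x + 2)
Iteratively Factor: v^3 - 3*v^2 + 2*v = (v)*(v^2 - 3*v + 2) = v*(v - 1)*(v - 2)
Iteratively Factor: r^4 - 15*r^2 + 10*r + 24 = (r + 1)*(r^3 - r^2 - 14*r + 24) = (r - 3)*(r + 1)*(r^2 + 2*r - 8) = (r - 3)*(r + 1)*(r + 4)*(r - 2)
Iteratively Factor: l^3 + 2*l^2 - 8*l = (l)*(l^2 + 2*l - 8) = l*(l + 4)*(l - 2)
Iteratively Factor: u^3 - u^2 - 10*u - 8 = (u + 2)*(u^2 - 3*u - 4) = (u + 1)*(u + 2)*(u - 4)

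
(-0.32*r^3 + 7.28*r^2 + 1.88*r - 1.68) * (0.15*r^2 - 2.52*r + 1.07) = -0.048*r^5 + 1.8984*r^4 - 18.406*r^3 + 2.8*r^2 + 6.2452*r - 1.7976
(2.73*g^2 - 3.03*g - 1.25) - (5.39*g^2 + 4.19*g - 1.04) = -2.66*g^2 - 7.22*g - 0.21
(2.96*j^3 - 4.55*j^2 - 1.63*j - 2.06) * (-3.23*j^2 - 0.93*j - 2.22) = -9.5608*j^5 + 11.9437*j^4 + 2.9252*j^3 + 18.2707*j^2 + 5.5344*j + 4.5732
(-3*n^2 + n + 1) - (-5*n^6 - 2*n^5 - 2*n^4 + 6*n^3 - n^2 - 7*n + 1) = 5*n^6 + 2*n^5 + 2*n^4 - 6*n^3 - 2*n^2 + 8*n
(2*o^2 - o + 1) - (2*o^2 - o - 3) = 4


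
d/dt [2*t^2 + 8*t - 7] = 4*t + 8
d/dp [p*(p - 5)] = 2*p - 5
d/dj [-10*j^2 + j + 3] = 1 - 20*j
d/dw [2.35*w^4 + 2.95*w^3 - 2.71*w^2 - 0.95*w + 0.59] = 9.4*w^3 + 8.85*w^2 - 5.42*w - 0.95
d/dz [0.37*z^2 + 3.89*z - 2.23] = 0.74*z + 3.89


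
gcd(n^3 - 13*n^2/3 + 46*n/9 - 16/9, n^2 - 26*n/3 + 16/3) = n - 2/3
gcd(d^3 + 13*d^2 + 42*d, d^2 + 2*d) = d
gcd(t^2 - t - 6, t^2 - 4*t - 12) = t + 2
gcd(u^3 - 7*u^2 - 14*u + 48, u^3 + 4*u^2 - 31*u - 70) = 1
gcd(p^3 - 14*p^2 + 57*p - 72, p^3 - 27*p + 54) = p^2 - 6*p + 9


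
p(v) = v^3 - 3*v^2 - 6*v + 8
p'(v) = 3*v^2 - 6*v - 6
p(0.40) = 5.18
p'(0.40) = -7.92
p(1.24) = -2.15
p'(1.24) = -8.83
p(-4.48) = -115.25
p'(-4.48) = 81.09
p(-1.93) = 1.22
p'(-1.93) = 16.75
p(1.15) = -1.35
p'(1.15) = -8.93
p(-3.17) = -34.98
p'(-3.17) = 43.17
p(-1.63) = 5.48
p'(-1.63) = 11.75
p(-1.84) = 2.65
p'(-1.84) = 15.20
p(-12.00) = -2080.00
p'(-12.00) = 498.00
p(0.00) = 8.00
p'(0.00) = -6.00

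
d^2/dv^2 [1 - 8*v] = 0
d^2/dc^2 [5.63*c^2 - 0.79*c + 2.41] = 11.2600000000000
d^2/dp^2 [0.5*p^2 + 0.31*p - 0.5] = 1.00000000000000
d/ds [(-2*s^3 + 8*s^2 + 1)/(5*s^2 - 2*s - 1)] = 2*(-5*s^4 + 4*s^3 - 5*s^2 - 13*s + 1)/(25*s^4 - 20*s^3 - 6*s^2 + 4*s + 1)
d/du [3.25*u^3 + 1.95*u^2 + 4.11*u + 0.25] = 9.75*u^2 + 3.9*u + 4.11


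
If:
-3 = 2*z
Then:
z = -3/2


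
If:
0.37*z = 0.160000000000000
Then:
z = 0.43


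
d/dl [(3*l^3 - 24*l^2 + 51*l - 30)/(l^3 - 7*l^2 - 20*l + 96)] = 3*(l^4 - 74*l^3 + 597*l^2 - 1676*l + 1432)/(l^6 - 14*l^5 + 9*l^4 + 472*l^3 - 944*l^2 - 3840*l + 9216)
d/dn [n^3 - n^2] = n*(3*n - 2)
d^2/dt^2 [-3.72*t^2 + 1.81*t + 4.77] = -7.44000000000000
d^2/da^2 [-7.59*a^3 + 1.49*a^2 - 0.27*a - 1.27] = 2.98 - 45.54*a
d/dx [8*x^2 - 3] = 16*x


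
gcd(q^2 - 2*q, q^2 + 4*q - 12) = q - 2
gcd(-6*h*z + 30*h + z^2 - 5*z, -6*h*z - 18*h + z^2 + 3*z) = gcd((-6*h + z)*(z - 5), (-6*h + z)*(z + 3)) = -6*h + z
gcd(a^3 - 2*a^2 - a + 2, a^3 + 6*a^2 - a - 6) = a^2 - 1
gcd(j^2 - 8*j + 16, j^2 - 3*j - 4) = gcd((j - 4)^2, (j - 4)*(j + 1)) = j - 4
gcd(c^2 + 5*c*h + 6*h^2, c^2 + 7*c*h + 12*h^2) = c + 3*h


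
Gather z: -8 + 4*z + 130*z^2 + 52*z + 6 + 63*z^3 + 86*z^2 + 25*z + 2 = 63*z^3 + 216*z^2 + 81*z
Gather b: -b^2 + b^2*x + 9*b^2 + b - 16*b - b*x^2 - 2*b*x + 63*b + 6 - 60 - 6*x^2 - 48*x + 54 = b^2*(x + 8) + b*(-x^2 - 2*x + 48) - 6*x^2 - 48*x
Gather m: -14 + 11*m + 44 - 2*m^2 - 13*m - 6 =-2*m^2 - 2*m + 24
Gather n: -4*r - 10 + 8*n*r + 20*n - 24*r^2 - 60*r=n*(8*r + 20) - 24*r^2 - 64*r - 10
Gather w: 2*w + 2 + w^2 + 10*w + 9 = w^2 + 12*w + 11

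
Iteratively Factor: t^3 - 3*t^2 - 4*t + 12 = (t - 3)*(t^2 - 4) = (t - 3)*(t + 2)*(t - 2)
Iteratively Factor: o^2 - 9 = (o - 3)*(o + 3)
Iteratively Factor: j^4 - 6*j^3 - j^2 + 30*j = (j - 5)*(j^3 - j^2 - 6*j) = (j - 5)*(j - 3)*(j^2 + 2*j) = j*(j - 5)*(j - 3)*(j + 2)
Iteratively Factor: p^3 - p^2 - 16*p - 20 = (p + 2)*(p^2 - 3*p - 10) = (p - 5)*(p + 2)*(p + 2)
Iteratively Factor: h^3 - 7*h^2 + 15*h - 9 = (h - 3)*(h^2 - 4*h + 3) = (h - 3)^2*(h - 1)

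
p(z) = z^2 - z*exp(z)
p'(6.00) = -2812.00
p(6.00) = -2384.57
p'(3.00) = -74.34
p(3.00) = -51.26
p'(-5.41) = -10.80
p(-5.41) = 29.29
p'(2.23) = -25.58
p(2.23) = -15.77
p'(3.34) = -115.79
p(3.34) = -83.10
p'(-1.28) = -2.48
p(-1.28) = 1.99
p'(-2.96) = -5.82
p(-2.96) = 8.91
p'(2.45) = -35.08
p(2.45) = -22.39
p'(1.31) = -5.94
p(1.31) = -3.14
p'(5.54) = -1654.51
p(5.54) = -1380.22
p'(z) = -z*exp(z) + 2*z - exp(z)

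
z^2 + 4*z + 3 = (z + 1)*(z + 3)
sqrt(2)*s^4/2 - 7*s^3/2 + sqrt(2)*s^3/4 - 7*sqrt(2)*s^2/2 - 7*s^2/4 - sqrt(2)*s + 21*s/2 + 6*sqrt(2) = (s - 3/2)*(s + 2)*(s - 4*sqrt(2))*(sqrt(2)*s/2 + 1/2)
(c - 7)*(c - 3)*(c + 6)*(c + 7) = c^4 + 3*c^3 - 67*c^2 - 147*c + 882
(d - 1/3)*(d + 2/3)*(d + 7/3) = d^3 + 8*d^2/3 + 5*d/9 - 14/27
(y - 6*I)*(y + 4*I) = y^2 - 2*I*y + 24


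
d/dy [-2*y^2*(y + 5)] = 2*y*(-3*y - 10)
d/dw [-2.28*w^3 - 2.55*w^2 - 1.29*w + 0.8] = -6.84*w^2 - 5.1*w - 1.29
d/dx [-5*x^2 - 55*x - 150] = -10*x - 55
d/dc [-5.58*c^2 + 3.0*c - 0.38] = 3.0 - 11.16*c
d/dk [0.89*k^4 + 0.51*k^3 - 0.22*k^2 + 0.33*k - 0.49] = 3.56*k^3 + 1.53*k^2 - 0.44*k + 0.33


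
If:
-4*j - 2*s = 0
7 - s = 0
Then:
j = -7/2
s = 7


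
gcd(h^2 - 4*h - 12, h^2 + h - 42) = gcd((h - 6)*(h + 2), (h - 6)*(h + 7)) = h - 6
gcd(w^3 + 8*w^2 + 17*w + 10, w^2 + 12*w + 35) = w + 5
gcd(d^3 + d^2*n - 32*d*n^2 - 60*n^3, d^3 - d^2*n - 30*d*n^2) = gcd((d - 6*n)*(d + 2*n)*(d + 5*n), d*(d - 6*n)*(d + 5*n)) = d^2 - d*n - 30*n^2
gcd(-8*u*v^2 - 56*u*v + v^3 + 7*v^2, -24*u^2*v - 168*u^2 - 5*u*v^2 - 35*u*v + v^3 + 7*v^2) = 8*u*v + 56*u - v^2 - 7*v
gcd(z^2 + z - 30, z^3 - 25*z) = z - 5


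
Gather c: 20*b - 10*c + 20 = 20*b - 10*c + 20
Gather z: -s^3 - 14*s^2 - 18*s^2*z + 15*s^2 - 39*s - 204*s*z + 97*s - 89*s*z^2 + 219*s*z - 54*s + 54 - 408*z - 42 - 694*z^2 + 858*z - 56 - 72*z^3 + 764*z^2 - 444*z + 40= -s^3 + s^2 + 4*s - 72*z^3 + z^2*(70 - 89*s) + z*(-18*s^2 + 15*s + 6) - 4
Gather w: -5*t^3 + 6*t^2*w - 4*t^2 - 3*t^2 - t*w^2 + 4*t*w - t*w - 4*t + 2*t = -5*t^3 - 7*t^2 - t*w^2 - 2*t + w*(6*t^2 + 3*t)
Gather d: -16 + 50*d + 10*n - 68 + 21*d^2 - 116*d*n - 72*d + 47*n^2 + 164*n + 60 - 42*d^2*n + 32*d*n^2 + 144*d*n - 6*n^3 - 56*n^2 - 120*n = d^2*(21 - 42*n) + d*(32*n^2 + 28*n - 22) - 6*n^3 - 9*n^2 + 54*n - 24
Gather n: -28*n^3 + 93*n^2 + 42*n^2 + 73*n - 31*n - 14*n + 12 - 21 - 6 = -28*n^3 + 135*n^2 + 28*n - 15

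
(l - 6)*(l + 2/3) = l^2 - 16*l/3 - 4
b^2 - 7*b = b*(b - 7)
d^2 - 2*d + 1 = (d - 1)^2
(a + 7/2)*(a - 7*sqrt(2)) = a^2 - 7*sqrt(2)*a + 7*a/2 - 49*sqrt(2)/2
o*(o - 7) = o^2 - 7*o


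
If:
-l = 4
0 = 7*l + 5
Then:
No Solution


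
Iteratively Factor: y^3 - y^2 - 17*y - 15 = (y + 3)*(y^2 - 4*y - 5) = (y + 1)*(y + 3)*(y - 5)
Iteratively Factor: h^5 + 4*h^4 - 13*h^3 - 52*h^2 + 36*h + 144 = (h + 4)*(h^4 - 13*h^2 + 36) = (h - 3)*(h + 4)*(h^3 + 3*h^2 - 4*h - 12) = (h - 3)*(h - 2)*(h + 4)*(h^2 + 5*h + 6) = (h - 3)*(h - 2)*(h + 2)*(h + 4)*(h + 3)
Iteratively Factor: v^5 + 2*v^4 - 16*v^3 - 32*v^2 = (v)*(v^4 + 2*v^3 - 16*v^2 - 32*v) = v^2*(v^3 + 2*v^2 - 16*v - 32) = v^2*(v + 4)*(v^2 - 2*v - 8) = v^2*(v + 2)*(v + 4)*(v - 4)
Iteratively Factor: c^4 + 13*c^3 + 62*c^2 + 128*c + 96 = (c + 4)*(c^3 + 9*c^2 + 26*c + 24) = (c + 2)*(c + 4)*(c^2 + 7*c + 12) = (c + 2)*(c + 3)*(c + 4)*(c + 4)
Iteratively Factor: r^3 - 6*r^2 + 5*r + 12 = (r + 1)*(r^2 - 7*r + 12) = (r - 3)*(r + 1)*(r - 4)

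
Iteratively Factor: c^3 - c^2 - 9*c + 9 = (c - 1)*(c^2 - 9) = (c - 1)*(c + 3)*(c - 3)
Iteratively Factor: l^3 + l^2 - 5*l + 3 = (l - 1)*(l^2 + 2*l - 3) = (l - 1)*(l + 3)*(l - 1)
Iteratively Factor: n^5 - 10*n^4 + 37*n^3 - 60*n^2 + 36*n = (n - 3)*(n^4 - 7*n^3 + 16*n^2 - 12*n) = (n - 3)*(n - 2)*(n^3 - 5*n^2 + 6*n) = n*(n - 3)*(n - 2)*(n^2 - 5*n + 6) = n*(n - 3)*(n - 2)^2*(n - 3)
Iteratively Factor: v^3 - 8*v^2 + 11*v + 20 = (v + 1)*(v^2 - 9*v + 20) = (v - 4)*(v + 1)*(v - 5)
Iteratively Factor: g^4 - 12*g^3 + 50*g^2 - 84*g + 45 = (g - 3)*(g^3 - 9*g^2 + 23*g - 15) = (g - 3)^2*(g^2 - 6*g + 5) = (g - 5)*(g - 3)^2*(g - 1)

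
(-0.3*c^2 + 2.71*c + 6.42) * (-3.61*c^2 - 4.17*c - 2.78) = 1.083*c^4 - 8.5321*c^3 - 33.6429*c^2 - 34.3052*c - 17.8476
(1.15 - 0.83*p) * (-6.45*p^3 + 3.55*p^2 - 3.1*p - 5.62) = 5.3535*p^4 - 10.364*p^3 + 6.6555*p^2 + 1.0996*p - 6.463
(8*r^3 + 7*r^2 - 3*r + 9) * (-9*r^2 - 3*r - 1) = -72*r^5 - 87*r^4 - 2*r^3 - 79*r^2 - 24*r - 9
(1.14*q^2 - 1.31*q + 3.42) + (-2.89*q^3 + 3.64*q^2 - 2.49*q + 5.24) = -2.89*q^3 + 4.78*q^2 - 3.8*q + 8.66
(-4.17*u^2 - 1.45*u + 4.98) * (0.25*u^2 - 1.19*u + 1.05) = -1.0425*u^4 + 4.5998*u^3 - 1.408*u^2 - 7.4487*u + 5.229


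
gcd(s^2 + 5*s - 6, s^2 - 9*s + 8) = s - 1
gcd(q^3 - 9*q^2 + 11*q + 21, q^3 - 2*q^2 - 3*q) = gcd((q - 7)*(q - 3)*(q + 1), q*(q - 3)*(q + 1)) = q^2 - 2*q - 3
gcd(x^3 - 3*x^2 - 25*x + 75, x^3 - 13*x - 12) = 1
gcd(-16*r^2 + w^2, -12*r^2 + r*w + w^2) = 4*r + w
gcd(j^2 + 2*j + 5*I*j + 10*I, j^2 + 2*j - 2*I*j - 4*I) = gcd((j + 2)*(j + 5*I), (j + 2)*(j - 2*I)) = j + 2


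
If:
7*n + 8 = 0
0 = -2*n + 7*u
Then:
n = -8/7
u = -16/49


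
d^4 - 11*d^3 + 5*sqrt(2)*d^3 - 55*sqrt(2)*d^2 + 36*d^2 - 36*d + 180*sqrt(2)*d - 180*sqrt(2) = (d - 6)*(d - 3)*(d - 2)*(d + 5*sqrt(2))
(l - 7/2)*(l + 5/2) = l^2 - l - 35/4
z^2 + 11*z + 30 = (z + 5)*(z + 6)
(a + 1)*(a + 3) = a^2 + 4*a + 3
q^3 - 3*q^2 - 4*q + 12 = (q - 3)*(q - 2)*(q + 2)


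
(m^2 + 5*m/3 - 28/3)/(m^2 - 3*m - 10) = (-3*m^2 - 5*m + 28)/(3*(-m^2 + 3*m + 10))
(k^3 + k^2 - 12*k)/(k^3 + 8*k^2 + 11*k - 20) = k*(k - 3)/(k^2 + 4*k - 5)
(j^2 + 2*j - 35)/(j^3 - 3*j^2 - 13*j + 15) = (j + 7)/(j^2 + 2*j - 3)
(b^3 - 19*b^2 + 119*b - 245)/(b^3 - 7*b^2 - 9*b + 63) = (b^2 - 12*b + 35)/(b^2 - 9)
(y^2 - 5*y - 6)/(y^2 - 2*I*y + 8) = (y^2 - 5*y - 6)/(y^2 - 2*I*y + 8)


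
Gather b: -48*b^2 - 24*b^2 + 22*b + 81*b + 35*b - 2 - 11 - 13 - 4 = -72*b^2 + 138*b - 30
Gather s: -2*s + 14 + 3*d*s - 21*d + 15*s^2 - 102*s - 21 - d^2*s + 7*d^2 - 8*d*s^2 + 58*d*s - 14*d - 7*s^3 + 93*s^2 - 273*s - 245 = 7*d^2 - 35*d - 7*s^3 + s^2*(108 - 8*d) + s*(-d^2 + 61*d - 377) - 252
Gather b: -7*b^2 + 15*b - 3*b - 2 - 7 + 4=-7*b^2 + 12*b - 5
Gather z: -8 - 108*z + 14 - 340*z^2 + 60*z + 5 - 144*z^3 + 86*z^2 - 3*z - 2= -144*z^3 - 254*z^2 - 51*z + 9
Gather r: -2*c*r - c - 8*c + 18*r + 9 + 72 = -9*c + r*(18 - 2*c) + 81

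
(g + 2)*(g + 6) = g^2 + 8*g + 12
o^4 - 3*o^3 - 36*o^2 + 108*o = o*(o - 6)*(o - 3)*(o + 6)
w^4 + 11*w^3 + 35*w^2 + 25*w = w*(w + 1)*(w + 5)^2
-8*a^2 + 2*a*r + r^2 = (-2*a + r)*(4*a + r)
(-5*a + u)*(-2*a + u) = 10*a^2 - 7*a*u + u^2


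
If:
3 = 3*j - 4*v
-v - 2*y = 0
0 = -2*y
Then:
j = 1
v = 0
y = 0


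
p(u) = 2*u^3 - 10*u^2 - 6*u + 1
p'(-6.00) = 330.00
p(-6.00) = -755.00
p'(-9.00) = 660.00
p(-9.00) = -2213.00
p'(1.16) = -21.13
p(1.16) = -16.29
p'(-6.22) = 350.53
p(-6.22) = -829.85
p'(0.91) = -19.23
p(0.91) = -11.23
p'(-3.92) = 164.60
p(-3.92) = -249.62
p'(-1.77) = 48.20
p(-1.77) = -30.80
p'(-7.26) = 455.45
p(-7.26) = -1247.83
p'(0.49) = -14.36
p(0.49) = -4.11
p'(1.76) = -22.61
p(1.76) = -29.63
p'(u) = 6*u^2 - 20*u - 6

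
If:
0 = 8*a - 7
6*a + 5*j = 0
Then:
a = 7/8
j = -21/20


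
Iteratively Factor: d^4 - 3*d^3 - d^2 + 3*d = (d + 1)*(d^3 - 4*d^2 + 3*d) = (d - 3)*(d + 1)*(d^2 - d) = d*(d - 3)*(d + 1)*(d - 1)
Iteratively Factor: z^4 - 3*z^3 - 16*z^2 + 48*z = (z - 3)*(z^3 - 16*z) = (z - 3)*(z + 4)*(z^2 - 4*z) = (z - 4)*(z - 3)*(z + 4)*(z)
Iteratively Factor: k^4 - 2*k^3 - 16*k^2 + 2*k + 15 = (k - 1)*(k^3 - k^2 - 17*k - 15) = (k - 1)*(k + 1)*(k^2 - 2*k - 15) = (k - 1)*(k + 1)*(k + 3)*(k - 5)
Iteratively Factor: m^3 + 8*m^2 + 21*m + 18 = (m + 3)*(m^2 + 5*m + 6) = (m + 3)^2*(m + 2)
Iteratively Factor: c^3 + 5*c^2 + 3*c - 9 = (c + 3)*(c^2 + 2*c - 3) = (c - 1)*(c + 3)*(c + 3)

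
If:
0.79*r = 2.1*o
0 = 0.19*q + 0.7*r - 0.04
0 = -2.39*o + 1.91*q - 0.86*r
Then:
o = 0.02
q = 0.04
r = 0.05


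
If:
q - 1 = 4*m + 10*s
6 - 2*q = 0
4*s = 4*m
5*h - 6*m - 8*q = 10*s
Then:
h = 184/35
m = 1/7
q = 3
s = 1/7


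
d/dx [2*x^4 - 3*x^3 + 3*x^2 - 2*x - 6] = 8*x^3 - 9*x^2 + 6*x - 2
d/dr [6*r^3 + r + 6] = 18*r^2 + 1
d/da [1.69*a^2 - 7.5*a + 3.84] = 3.38*a - 7.5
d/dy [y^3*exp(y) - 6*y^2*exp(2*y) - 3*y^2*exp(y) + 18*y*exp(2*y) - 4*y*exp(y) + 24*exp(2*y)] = (y^3 - 12*y^2*exp(y) + 24*y*exp(y) - 10*y + 66*exp(y) - 4)*exp(y)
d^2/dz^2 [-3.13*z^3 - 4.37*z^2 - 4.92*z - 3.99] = -18.78*z - 8.74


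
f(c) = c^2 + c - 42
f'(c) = 2*c + 1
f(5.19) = -9.87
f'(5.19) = 11.38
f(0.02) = -41.98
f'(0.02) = 1.04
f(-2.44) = -38.49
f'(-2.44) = -3.88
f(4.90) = -13.09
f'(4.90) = 10.80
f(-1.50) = -41.25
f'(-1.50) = -2.00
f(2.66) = -32.26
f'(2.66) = 6.32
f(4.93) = -12.77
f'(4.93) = 10.86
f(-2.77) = -37.10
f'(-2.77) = -4.54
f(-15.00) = 168.00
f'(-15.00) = -29.00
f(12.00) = 114.00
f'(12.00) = 25.00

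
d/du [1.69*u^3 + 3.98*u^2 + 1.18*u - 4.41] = 5.07*u^2 + 7.96*u + 1.18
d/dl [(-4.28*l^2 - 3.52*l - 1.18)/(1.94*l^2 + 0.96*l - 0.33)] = (2.72*l^2 + 7.4032*l + 2.2944)/(3.7636*l^4 + 3.7248*l^3 - 0.3588*l^2 - 0.6336*l + 0.1089)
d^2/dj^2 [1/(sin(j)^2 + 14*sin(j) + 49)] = 2*(7*sin(j) + cos(2*j) + 2)/(sin(j) + 7)^4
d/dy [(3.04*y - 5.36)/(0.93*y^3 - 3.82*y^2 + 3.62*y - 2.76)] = (-5.6544*y^3 + 26.5672*y^2 - 40.9504*y + 11.0128)/(0.8649*y^6 - 7.1052*y^5 + 21.3256*y^4 - 32.7904*y^3 + 34.1908*y^2 - 19.9824*y + 7.6176)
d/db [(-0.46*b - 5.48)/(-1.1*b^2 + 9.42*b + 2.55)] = (-0.506*b^2 - 12.056*b + 50.4486)/(1.21*b^4 - 20.724*b^3 + 83.1264*b^2 + 48.042*b + 6.5025)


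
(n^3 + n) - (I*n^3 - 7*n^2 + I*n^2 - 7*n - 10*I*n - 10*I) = n^3 - I*n^3 + 7*n^2 - I*n^2 + 8*n + 10*I*n + 10*I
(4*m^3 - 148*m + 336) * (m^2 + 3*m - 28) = 4*m^5 + 12*m^4 - 260*m^3 - 108*m^2 + 5152*m - 9408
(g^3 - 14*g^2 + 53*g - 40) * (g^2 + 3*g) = g^5 - 11*g^4 + 11*g^3 + 119*g^2 - 120*g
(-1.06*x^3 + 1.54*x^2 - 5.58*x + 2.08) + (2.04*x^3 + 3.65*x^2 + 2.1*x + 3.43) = 0.98*x^3 + 5.19*x^2 - 3.48*x + 5.51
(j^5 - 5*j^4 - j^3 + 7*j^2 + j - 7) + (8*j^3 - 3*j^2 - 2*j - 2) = j^5 - 5*j^4 + 7*j^3 + 4*j^2 - j - 9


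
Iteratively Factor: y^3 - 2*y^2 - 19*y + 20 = (y - 1)*(y^2 - y - 20) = (y - 1)*(y + 4)*(y - 5)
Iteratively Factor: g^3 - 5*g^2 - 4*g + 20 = (g - 5)*(g^2 - 4) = (g - 5)*(g + 2)*(g - 2)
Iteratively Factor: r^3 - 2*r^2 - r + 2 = (r + 1)*(r^2 - 3*r + 2) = (r - 1)*(r + 1)*(r - 2)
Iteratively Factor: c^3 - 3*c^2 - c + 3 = (c - 1)*(c^2 - 2*c - 3) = (c - 3)*(c - 1)*(c + 1)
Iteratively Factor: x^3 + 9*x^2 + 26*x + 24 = (x + 2)*(x^2 + 7*x + 12) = (x + 2)*(x + 4)*(x + 3)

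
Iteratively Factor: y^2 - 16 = (y + 4)*(y - 4)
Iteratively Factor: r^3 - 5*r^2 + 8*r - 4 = (r - 2)*(r^2 - 3*r + 2) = (r - 2)*(r - 1)*(r - 2)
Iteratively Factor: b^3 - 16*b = (b)*(b^2 - 16) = b*(b - 4)*(b + 4)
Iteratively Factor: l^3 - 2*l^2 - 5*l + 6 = (l - 3)*(l^2 + l - 2) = (l - 3)*(l + 2)*(l - 1)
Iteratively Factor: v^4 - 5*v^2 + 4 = (v + 2)*(v^3 - 2*v^2 - v + 2) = (v - 1)*(v + 2)*(v^2 - v - 2) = (v - 2)*(v - 1)*(v + 2)*(v + 1)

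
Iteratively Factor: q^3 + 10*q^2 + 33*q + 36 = (q + 4)*(q^2 + 6*q + 9) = (q + 3)*(q + 4)*(q + 3)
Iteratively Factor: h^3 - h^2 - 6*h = (h)*(h^2 - h - 6) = h*(h - 3)*(h + 2)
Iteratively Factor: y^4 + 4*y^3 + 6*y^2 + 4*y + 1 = (y + 1)*(y^3 + 3*y^2 + 3*y + 1) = (y + 1)^2*(y^2 + 2*y + 1) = (y + 1)^3*(y + 1)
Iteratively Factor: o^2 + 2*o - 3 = (o - 1)*(o + 3)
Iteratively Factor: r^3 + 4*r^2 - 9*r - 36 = (r + 3)*(r^2 + r - 12) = (r - 3)*(r + 3)*(r + 4)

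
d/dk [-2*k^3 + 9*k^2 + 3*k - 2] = -6*k^2 + 18*k + 3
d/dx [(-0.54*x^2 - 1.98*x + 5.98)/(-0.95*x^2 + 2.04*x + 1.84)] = (-2.9826*x^2 + 9.3748*x - 15.8424)/(0.9025*x^4 - 3.876*x^3 + 0.6656*x^2 + 7.5072*x + 3.3856)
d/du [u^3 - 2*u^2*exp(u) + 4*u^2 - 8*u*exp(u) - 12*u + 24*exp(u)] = -2*u^2*exp(u) + 3*u^2 - 12*u*exp(u) + 8*u + 16*exp(u) - 12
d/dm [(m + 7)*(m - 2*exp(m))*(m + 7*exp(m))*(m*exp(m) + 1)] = (m + 1)*(m + 7)*(m - 2*exp(m))*(m + 7*exp(m))*exp(m) + (m + 7)*(m - 2*exp(m))*(m*exp(m) + 1)*(7*exp(m) + 1) - (m + 7)*(m + 7*exp(m))*(m*exp(m) + 1)*(2*exp(m) - 1) + (m - 2*exp(m))*(m + 7*exp(m))*(m*exp(m) + 1)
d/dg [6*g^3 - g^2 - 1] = 2*g*(9*g - 1)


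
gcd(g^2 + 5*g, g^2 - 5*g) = g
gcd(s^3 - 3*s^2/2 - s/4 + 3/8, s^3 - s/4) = s^2 - 1/4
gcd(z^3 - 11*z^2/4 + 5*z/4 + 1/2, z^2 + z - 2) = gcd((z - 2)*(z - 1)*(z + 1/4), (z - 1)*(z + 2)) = z - 1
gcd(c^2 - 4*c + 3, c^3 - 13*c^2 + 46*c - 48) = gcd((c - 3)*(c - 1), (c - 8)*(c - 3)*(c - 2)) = c - 3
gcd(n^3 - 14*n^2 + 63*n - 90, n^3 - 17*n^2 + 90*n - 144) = n^2 - 9*n + 18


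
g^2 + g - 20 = (g - 4)*(g + 5)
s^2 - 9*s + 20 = (s - 5)*(s - 4)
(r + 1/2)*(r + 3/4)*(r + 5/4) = r^3 + 5*r^2/2 + 31*r/16 + 15/32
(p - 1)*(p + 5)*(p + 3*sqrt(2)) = p^3 + 4*p^2 + 3*sqrt(2)*p^2 - 5*p + 12*sqrt(2)*p - 15*sqrt(2)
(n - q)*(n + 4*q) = n^2 + 3*n*q - 4*q^2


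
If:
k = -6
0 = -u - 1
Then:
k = -6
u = -1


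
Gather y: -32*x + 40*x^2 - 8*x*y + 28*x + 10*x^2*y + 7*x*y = 40*x^2 - 4*x + y*(10*x^2 - x)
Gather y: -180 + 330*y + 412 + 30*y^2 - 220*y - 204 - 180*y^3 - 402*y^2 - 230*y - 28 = -180*y^3 - 372*y^2 - 120*y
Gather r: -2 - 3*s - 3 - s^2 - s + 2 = -s^2 - 4*s - 3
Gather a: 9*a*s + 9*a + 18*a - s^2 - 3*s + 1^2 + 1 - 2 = a*(9*s + 27) - s^2 - 3*s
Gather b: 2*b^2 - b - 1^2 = 2*b^2 - b - 1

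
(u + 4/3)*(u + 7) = u^2 + 25*u/3 + 28/3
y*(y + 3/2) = y^2 + 3*y/2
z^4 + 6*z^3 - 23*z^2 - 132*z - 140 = (z - 5)*(z + 2)^2*(z + 7)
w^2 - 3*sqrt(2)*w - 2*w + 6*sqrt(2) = (w - 2)*(w - 3*sqrt(2))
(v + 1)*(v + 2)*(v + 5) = v^3 + 8*v^2 + 17*v + 10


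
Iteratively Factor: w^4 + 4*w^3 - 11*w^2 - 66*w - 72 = (w - 4)*(w^3 + 8*w^2 + 21*w + 18) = (w - 4)*(w + 3)*(w^2 + 5*w + 6) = (w - 4)*(w + 2)*(w + 3)*(w + 3)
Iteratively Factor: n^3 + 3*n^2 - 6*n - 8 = (n + 1)*(n^2 + 2*n - 8) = (n + 1)*(n + 4)*(n - 2)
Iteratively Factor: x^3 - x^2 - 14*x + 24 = (x + 4)*(x^2 - 5*x + 6) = (x - 3)*(x + 4)*(x - 2)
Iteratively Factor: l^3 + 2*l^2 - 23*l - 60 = (l + 3)*(l^2 - l - 20) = (l - 5)*(l + 3)*(l + 4)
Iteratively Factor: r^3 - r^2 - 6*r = (r - 3)*(r^2 + 2*r) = r*(r - 3)*(r + 2)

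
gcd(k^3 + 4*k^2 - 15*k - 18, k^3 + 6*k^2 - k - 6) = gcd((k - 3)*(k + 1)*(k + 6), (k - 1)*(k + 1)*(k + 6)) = k^2 + 7*k + 6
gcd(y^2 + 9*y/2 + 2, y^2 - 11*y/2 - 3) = y + 1/2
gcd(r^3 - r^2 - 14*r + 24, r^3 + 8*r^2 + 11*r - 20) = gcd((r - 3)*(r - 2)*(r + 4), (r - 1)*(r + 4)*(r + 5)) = r + 4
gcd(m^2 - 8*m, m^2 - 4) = 1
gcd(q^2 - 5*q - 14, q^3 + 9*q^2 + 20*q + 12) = q + 2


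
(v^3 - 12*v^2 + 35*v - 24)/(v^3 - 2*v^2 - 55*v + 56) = (v - 3)/(v + 7)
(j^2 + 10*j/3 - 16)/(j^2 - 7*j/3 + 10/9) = 3*(3*j^2 + 10*j - 48)/(9*j^2 - 21*j + 10)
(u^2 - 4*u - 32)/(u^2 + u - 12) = (u - 8)/(u - 3)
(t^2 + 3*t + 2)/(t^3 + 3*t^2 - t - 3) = (t + 2)/(t^2 + 2*t - 3)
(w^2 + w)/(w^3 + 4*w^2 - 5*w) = (w + 1)/(w^2 + 4*w - 5)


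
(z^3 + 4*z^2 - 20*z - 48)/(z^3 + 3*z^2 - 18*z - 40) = (z + 6)/(z + 5)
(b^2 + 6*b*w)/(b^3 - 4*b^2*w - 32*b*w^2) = (-b - 6*w)/(-b^2 + 4*b*w + 32*w^2)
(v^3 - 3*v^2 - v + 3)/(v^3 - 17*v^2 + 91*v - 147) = (v^2 - 1)/(v^2 - 14*v + 49)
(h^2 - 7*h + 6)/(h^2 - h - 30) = (h - 1)/(h + 5)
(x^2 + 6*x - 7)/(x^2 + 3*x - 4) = (x + 7)/(x + 4)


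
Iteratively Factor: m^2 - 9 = (m - 3)*(m + 3)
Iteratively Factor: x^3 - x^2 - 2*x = (x + 1)*(x^2 - 2*x) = (x - 2)*(x + 1)*(x)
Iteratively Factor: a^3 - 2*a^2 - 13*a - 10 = (a + 1)*(a^2 - 3*a - 10) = (a + 1)*(a + 2)*(a - 5)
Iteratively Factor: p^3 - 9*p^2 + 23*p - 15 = (p - 3)*(p^2 - 6*p + 5) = (p - 5)*(p - 3)*(p - 1)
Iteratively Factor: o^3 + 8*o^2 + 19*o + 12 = (o + 1)*(o^2 + 7*o + 12) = (o + 1)*(o + 3)*(o + 4)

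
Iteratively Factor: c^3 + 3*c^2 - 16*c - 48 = (c + 4)*(c^2 - c - 12) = (c + 3)*(c + 4)*(c - 4)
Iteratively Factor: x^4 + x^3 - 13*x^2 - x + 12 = (x + 4)*(x^3 - 3*x^2 - x + 3) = (x + 1)*(x + 4)*(x^2 - 4*x + 3) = (x - 1)*(x + 1)*(x + 4)*(x - 3)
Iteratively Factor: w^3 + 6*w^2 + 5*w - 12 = (w + 4)*(w^2 + 2*w - 3) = (w + 3)*(w + 4)*(w - 1)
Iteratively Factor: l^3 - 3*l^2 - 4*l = (l - 4)*(l^2 + l) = l*(l - 4)*(l + 1)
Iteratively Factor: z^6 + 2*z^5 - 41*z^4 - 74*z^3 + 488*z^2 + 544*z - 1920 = (z + 4)*(z^5 - 2*z^4 - 33*z^3 + 58*z^2 + 256*z - 480) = (z - 2)*(z + 4)*(z^4 - 33*z^2 - 8*z + 240) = (z - 2)*(z + 4)^2*(z^3 - 4*z^2 - 17*z + 60) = (z - 2)*(z + 4)^3*(z^2 - 8*z + 15) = (z - 3)*(z - 2)*(z + 4)^3*(z - 5)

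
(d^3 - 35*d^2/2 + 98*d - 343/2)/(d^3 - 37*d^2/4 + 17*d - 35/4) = 2*(2*d^2 - 21*d + 49)/(4*d^2 - 9*d + 5)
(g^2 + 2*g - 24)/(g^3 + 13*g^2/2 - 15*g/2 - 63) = 2*(g - 4)/(2*g^2 + g - 21)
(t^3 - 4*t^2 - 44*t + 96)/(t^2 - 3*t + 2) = (t^2 - 2*t - 48)/(t - 1)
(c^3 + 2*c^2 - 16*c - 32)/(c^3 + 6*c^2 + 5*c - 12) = (c^2 - 2*c - 8)/(c^2 + 2*c - 3)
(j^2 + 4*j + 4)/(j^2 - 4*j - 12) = (j + 2)/(j - 6)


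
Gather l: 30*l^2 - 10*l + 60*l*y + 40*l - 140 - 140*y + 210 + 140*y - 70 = 30*l^2 + l*(60*y + 30)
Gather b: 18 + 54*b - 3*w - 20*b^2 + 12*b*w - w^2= -20*b^2 + b*(12*w + 54) - w^2 - 3*w + 18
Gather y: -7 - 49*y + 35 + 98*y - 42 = 49*y - 14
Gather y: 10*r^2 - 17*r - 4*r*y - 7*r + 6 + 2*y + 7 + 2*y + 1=10*r^2 - 24*r + y*(4 - 4*r) + 14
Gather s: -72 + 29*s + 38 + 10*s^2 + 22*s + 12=10*s^2 + 51*s - 22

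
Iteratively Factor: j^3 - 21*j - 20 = (j - 5)*(j^2 + 5*j + 4) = (j - 5)*(j + 4)*(j + 1)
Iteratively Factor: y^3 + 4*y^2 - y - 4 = (y - 1)*(y^2 + 5*y + 4) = (y - 1)*(y + 4)*(y + 1)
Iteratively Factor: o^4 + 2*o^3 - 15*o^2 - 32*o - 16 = (o - 4)*(o^3 + 6*o^2 + 9*o + 4) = (o - 4)*(o + 1)*(o^2 + 5*o + 4) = (o - 4)*(o + 1)*(o + 4)*(o + 1)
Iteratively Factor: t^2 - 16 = (t + 4)*(t - 4)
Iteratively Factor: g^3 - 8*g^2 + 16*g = (g - 4)*(g^2 - 4*g) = g*(g - 4)*(g - 4)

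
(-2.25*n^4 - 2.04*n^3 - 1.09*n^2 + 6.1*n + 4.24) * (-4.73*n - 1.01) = 10.6425*n^5 + 11.9217*n^4 + 7.2161*n^3 - 27.7521*n^2 - 26.2162*n - 4.2824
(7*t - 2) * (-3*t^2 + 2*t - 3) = -21*t^3 + 20*t^2 - 25*t + 6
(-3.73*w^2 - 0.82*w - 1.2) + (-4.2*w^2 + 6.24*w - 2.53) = -7.93*w^2 + 5.42*w - 3.73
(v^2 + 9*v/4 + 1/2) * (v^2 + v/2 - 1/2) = v^4 + 11*v^3/4 + 9*v^2/8 - 7*v/8 - 1/4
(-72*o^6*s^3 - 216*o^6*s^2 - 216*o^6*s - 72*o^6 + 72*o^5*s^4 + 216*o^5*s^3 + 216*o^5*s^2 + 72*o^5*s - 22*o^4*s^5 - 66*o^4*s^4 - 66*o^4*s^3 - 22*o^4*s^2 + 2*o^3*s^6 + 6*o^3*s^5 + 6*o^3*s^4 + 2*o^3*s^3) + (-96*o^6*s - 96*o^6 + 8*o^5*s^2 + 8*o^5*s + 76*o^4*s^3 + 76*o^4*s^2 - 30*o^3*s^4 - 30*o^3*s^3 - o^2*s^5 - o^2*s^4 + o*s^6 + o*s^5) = -72*o^6*s^3 - 216*o^6*s^2 - 312*o^6*s - 168*o^6 + 72*o^5*s^4 + 216*o^5*s^3 + 224*o^5*s^2 + 80*o^5*s - 22*o^4*s^5 - 66*o^4*s^4 + 10*o^4*s^3 + 54*o^4*s^2 + 2*o^3*s^6 + 6*o^3*s^5 - 24*o^3*s^4 - 28*o^3*s^3 - o^2*s^5 - o^2*s^4 + o*s^6 + o*s^5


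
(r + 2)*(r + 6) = r^2 + 8*r + 12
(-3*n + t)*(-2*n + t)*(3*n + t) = 18*n^3 - 9*n^2*t - 2*n*t^2 + t^3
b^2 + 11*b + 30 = (b + 5)*(b + 6)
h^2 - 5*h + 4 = (h - 4)*(h - 1)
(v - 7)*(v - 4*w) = v^2 - 4*v*w - 7*v + 28*w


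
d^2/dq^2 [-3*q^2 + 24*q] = -6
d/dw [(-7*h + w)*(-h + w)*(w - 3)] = 7*h^2 - 16*h*w + 24*h + 3*w^2 - 6*w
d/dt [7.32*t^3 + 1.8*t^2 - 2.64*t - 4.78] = 21.96*t^2 + 3.6*t - 2.64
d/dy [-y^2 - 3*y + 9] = -2*y - 3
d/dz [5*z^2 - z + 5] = 10*z - 1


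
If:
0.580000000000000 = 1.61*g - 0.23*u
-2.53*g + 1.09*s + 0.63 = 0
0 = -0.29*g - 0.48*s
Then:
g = 0.20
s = -0.12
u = -1.14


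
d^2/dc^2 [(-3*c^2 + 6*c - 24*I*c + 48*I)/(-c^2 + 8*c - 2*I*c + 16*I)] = (c^3*(36 + 36*I) + c*(-1728 + 1728*I) + 3456 - 5760*I)/(c^6 + c^5*(-24 + 6*I) + c^4*(180 - 144*I) + c^3*(-224 + 1144*I) + c^2*(-2304 - 2880*I) + c*(6144 - 1536*I) + 4096*I)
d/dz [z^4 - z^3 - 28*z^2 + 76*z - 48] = 4*z^3 - 3*z^2 - 56*z + 76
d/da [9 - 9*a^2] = -18*a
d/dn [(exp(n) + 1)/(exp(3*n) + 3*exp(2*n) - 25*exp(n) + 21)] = (-(exp(n) + 1)*(3*exp(2*n) + 6*exp(n) - 25) + exp(3*n) + 3*exp(2*n) - 25*exp(n) + 21)*exp(n)/(exp(3*n) + 3*exp(2*n) - 25*exp(n) + 21)^2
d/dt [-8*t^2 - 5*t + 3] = -16*t - 5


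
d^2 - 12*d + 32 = (d - 8)*(d - 4)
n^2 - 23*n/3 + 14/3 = (n - 7)*(n - 2/3)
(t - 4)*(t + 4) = t^2 - 16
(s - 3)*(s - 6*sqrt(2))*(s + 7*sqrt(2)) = s^3 - 3*s^2 + sqrt(2)*s^2 - 84*s - 3*sqrt(2)*s + 252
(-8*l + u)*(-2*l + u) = 16*l^2 - 10*l*u + u^2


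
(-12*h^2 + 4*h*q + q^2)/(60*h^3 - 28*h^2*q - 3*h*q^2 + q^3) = (6*h + q)/(-30*h^2 - h*q + q^2)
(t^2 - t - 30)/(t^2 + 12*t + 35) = (t - 6)/(t + 7)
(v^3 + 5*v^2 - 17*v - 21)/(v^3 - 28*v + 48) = (v^3 + 5*v^2 - 17*v - 21)/(v^3 - 28*v + 48)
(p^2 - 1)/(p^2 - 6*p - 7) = (p - 1)/(p - 7)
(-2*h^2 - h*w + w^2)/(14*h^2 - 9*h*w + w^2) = (h + w)/(-7*h + w)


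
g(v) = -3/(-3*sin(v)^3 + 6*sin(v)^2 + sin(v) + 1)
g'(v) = -3*(9*sin(v)^2*cos(v) - 12*sin(v)*cos(v) - cos(v))/(-3*sin(v)^3 + 6*sin(v)^2 + sin(v) + 1)^2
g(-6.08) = -2.11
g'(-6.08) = 4.44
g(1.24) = -0.63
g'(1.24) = 0.18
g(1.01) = -0.69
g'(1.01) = 0.40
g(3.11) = -2.89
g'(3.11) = -3.82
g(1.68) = -0.60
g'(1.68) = -0.05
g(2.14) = -0.70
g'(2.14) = -0.41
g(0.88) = -0.76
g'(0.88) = 0.60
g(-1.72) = -0.34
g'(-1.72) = 0.11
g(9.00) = -1.35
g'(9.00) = -2.45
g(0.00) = -3.00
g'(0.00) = 3.00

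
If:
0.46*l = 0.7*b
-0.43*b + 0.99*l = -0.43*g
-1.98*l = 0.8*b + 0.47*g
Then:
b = 0.00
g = 0.00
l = 0.00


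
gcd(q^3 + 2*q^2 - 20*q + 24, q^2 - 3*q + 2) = q - 2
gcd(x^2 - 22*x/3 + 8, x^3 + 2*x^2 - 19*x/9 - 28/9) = x - 4/3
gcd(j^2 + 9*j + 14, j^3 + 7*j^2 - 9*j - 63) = j + 7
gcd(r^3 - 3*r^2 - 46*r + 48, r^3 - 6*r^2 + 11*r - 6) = r - 1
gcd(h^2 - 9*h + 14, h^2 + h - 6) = h - 2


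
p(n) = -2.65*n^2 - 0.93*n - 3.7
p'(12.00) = -64.53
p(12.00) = -396.46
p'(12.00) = -64.53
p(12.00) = -396.46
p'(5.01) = -27.48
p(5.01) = -74.87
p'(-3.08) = 15.39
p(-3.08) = -25.97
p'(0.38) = -2.94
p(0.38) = -4.44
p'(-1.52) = 7.13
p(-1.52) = -8.41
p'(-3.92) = 19.85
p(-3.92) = -40.78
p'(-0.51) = 1.77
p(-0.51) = -3.91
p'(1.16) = -7.08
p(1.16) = -8.34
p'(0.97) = -6.07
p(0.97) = -7.10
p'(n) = -5.3*n - 0.93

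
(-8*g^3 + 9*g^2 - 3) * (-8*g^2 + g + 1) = 64*g^5 - 80*g^4 + g^3 + 33*g^2 - 3*g - 3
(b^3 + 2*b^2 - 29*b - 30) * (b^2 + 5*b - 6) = b^5 + 7*b^4 - 25*b^3 - 187*b^2 + 24*b + 180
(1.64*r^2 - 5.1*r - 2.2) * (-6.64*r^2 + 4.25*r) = -10.8896*r^4 + 40.834*r^3 - 7.067*r^2 - 9.35*r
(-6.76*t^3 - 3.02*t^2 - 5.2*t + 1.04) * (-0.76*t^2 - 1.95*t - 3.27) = 5.1376*t^5 + 15.4772*t^4 + 31.9462*t^3 + 19.225*t^2 + 14.976*t - 3.4008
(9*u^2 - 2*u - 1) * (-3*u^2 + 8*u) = -27*u^4 + 78*u^3 - 13*u^2 - 8*u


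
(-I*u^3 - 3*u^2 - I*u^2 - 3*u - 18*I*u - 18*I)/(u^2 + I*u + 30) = (-I*u^3 + u^2*(-3 - I) + u*(-3 - 18*I) - 18*I)/(u^2 + I*u + 30)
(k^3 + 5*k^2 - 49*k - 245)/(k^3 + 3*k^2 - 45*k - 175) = (k + 7)/(k + 5)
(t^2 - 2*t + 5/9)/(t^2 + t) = (t^2 - 2*t + 5/9)/(t*(t + 1))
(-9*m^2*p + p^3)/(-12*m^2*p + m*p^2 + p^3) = (3*m + p)/(4*m + p)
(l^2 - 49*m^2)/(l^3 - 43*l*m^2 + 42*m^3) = (l - 7*m)/(l^2 - 7*l*m + 6*m^2)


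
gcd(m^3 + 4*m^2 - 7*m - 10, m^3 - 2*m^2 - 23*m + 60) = m + 5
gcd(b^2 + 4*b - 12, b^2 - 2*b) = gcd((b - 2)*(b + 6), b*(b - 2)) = b - 2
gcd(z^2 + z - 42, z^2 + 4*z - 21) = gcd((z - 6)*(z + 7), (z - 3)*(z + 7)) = z + 7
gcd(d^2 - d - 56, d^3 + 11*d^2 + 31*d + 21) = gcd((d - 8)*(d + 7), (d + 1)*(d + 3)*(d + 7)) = d + 7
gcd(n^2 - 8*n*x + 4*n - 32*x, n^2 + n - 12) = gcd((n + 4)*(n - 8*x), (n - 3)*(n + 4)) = n + 4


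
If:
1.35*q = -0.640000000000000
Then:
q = -0.47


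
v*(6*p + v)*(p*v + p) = 6*p^2*v^2 + 6*p^2*v + p*v^3 + p*v^2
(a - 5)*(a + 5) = a^2 - 25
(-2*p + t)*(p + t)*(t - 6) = -2*p^2*t + 12*p^2 - p*t^2 + 6*p*t + t^3 - 6*t^2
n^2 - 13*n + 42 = (n - 7)*(n - 6)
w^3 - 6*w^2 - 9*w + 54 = (w - 6)*(w - 3)*(w + 3)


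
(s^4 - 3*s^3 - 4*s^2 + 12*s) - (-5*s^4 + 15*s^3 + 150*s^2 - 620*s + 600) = 6*s^4 - 18*s^3 - 154*s^2 + 632*s - 600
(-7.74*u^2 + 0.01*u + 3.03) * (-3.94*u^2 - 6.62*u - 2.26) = 30.4956*u^4 + 51.1994*u^3 + 5.488*u^2 - 20.0812*u - 6.8478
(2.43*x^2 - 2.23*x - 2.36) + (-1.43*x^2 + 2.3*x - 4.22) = 1.0*x^2 + 0.0699999999999998*x - 6.58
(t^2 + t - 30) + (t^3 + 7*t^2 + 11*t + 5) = t^3 + 8*t^2 + 12*t - 25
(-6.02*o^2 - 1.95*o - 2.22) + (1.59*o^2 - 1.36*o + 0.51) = -4.43*o^2 - 3.31*o - 1.71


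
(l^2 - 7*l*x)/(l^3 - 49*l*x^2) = 1/(l + 7*x)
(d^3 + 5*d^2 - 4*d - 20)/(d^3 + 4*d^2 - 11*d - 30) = (d - 2)/(d - 3)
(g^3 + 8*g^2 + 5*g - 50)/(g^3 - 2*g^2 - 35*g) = (g^2 + 3*g - 10)/(g*(g - 7))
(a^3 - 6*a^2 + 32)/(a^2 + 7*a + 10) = (a^2 - 8*a + 16)/(a + 5)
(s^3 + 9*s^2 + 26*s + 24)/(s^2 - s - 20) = (s^2 + 5*s + 6)/(s - 5)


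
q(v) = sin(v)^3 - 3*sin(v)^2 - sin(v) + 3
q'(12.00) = 2.60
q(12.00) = 2.52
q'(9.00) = 2.70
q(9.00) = 2.15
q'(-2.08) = -3.18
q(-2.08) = 0.92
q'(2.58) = 2.83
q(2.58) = 1.77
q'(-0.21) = 0.37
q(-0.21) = 3.07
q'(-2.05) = -3.08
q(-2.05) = 0.83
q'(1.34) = -0.91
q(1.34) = 0.11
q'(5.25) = 3.26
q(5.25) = 1.01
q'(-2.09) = -3.21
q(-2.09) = 0.95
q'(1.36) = -0.84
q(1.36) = 0.09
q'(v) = 3*sin(v)^2*cos(v) - 6*sin(v)*cos(v) - cos(v)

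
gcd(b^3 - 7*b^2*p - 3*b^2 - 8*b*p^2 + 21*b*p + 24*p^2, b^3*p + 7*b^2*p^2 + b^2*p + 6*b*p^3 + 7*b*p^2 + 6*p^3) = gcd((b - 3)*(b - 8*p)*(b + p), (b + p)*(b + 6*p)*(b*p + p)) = b + p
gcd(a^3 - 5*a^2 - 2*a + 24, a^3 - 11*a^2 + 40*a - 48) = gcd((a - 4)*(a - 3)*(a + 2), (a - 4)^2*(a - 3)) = a^2 - 7*a + 12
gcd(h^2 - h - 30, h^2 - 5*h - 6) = h - 6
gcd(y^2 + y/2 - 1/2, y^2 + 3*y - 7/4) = y - 1/2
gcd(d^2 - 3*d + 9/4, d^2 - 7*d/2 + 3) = d - 3/2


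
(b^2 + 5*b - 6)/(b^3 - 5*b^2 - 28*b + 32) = (b + 6)/(b^2 - 4*b - 32)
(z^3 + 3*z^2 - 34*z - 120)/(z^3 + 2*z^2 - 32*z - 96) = (z + 5)/(z + 4)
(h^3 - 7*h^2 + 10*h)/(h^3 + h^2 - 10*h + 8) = h*(h - 5)/(h^2 + 3*h - 4)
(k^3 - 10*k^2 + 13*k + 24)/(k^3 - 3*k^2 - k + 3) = (k - 8)/(k - 1)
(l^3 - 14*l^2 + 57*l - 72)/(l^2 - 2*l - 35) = (-l^3 + 14*l^2 - 57*l + 72)/(-l^2 + 2*l + 35)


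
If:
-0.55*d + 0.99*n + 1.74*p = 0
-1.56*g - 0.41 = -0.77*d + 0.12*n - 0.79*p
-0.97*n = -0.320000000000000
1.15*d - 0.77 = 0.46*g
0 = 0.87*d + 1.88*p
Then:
No Solution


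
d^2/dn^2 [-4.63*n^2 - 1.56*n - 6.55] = -9.26000000000000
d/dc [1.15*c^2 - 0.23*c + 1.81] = 2.3*c - 0.23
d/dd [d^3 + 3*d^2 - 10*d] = 3*d^2 + 6*d - 10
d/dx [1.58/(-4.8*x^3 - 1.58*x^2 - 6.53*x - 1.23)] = (22.752*x^2 + 4.9928*x + 10.3174)/(4.8*x^3 + 1.58*x^2 + 6.53*x + 1.23)^2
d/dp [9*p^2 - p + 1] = 18*p - 1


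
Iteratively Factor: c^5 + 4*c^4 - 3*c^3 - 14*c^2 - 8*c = (c + 1)*(c^4 + 3*c^3 - 6*c^2 - 8*c) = (c + 1)^2*(c^3 + 2*c^2 - 8*c) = (c - 2)*(c + 1)^2*(c^2 + 4*c) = c*(c - 2)*(c + 1)^2*(c + 4)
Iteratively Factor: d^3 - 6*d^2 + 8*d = (d - 4)*(d^2 - 2*d) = d*(d - 4)*(d - 2)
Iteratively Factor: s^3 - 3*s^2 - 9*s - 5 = (s + 1)*(s^2 - 4*s - 5) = (s + 1)^2*(s - 5)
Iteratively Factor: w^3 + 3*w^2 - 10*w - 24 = (w - 3)*(w^2 + 6*w + 8) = (w - 3)*(w + 2)*(w + 4)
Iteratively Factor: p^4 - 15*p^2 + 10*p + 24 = (p - 3)*(p^3 + 3*p^2 - 6*p - 8) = (p - 3)*(p + 4)*(p^2 - p - 2) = (p - 3)*(p + 1)*(p + 4)*(p - 2)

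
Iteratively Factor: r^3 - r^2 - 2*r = (r - 2)*(r^2 + r) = r*(r - 2)*(r + 1)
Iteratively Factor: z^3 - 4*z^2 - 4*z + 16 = (z - 4)*(z^2 - 4) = (z - 4)*(z + 2)*(z - 2)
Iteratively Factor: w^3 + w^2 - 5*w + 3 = (w + 3)*(w^2 - 2*w + 1) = (w - 1)*(w + 3)*(w - 1)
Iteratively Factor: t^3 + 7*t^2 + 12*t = (t + 3)*(t^2 + 4*t) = t*(t + 3)*(t + 4)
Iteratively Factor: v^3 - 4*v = (v - 2)*(v^2 + 2*v) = (v - 2)*(v + 2)*(v)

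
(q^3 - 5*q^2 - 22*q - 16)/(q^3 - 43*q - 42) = (q^2 - 6*q - 16)/(q^2 - q - 42)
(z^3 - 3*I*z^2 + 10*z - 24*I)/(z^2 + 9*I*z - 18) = (z^2 - 6*I*z - 8)/(z + 6*I)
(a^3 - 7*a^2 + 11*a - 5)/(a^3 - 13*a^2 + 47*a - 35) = (a - 1)/(a - 7)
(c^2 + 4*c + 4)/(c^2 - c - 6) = (c + 2)/(c - 3)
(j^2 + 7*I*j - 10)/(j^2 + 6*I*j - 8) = (j + 5*I)/(j + 4*I)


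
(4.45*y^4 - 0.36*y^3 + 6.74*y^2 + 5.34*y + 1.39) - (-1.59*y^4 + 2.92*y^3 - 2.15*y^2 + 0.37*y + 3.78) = 6.04*y^4 - 3.28*y^3 + 8.89*y^2 + 4.97*y - 2.39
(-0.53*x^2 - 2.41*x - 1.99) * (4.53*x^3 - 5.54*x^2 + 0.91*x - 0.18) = -2.4009*x^5 - 7.9811*x^4 + 3.8544*x^3 + 8.9269*x^2 - 1.3771*x + 0.3582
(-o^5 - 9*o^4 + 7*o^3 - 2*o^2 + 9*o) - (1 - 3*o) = -o^5 - 9*o^4 + 7*o^3 - 2*o^2 + 12*o - 1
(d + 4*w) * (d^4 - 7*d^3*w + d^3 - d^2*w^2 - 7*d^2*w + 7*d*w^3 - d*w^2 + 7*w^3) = d^5 - 3*d^4*w + d^4 - 29*d^3*w^2 - 3*d^3*w + 3*d^2*w^3 - 29*d^2*w^2 + 28*d*w^4 + 3*d*w^3 + 28*w^4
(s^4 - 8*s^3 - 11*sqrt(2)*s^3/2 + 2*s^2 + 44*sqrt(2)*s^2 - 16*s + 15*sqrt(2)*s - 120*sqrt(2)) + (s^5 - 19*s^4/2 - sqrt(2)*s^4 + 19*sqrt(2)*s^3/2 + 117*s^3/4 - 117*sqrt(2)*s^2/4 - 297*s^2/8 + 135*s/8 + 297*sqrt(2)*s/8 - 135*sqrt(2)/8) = s^5 - 17*s^4/2 - sqrt(2)*s^4 + 4*sqrt(2)*s^3 + 85*s^3/4 - 281*s^2/8 + 59*sqrt(2)*s^2/4 + 7*s/8 + 417*sqrt(2)*s/8 - 1095*sqrt(2)/8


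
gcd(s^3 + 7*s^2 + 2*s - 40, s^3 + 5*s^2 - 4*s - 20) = s^2 + 3*s - 10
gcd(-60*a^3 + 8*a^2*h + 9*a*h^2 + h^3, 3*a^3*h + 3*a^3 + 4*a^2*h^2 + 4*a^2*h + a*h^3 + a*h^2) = 1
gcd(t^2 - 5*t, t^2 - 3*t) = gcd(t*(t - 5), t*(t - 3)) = t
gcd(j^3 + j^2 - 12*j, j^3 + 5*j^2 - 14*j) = j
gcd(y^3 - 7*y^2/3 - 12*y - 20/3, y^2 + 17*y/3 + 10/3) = y + 2/3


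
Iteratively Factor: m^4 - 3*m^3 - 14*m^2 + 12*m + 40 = (m + 2)*(m^3 - 5*m^2 - 4*m + 20) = (m + 2)^2*(m^2 - 7*m + 10) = (m - 2)*(m + 2)^2*(m - 5)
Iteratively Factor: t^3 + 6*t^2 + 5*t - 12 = (t - 1)*(t^2 + 7*t + 12) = (t - 1)*(t + 3)*(t + 4)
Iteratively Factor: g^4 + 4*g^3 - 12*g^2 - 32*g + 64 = (g - 2)*(g^3 + 6*g^2 - 32) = (g - 2)*(g + 4)*(g^2 + 2*g - 8) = (g - 2)^2*(g + 4)*(g + 4)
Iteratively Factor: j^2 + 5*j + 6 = (j + 2)*(j + 3)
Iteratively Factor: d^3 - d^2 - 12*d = (d + 3)*(d^2 - 4*d) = d*(d + 3)*(d - 4)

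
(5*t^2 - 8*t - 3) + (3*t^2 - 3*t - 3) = 8*t^2 - 11*t - 6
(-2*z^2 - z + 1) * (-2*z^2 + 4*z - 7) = 4*z^4 - 6*z^3 + 8*z^2 + 11*z - 7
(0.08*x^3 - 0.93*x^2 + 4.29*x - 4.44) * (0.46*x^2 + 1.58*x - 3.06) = 0.0368*x^5 - 0.3014*x^4 + 0.2592*x^3 + 7.5816*x^2 - 20.1426*x + 13.5864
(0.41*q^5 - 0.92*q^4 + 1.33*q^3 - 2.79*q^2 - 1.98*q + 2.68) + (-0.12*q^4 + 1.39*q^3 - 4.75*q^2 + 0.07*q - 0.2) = 0.41*q^5 - 1.04*q^4 + 2.72*q^3 - 7.54*q^2 - 1.91*q + 2.48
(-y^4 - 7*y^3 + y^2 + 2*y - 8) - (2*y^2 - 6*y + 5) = -y^4 - 7*y^3 - y^2 + 8*y - 13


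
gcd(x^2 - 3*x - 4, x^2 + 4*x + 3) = x + 1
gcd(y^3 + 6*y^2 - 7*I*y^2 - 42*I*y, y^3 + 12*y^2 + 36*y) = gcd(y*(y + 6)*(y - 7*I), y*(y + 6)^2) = y^2 + 6*y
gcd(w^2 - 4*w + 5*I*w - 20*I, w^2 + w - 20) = w - 4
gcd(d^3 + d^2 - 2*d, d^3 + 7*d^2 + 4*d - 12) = d^2 + d - 2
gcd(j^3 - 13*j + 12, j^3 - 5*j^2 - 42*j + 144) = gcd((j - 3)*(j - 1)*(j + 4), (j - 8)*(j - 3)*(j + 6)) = j - 3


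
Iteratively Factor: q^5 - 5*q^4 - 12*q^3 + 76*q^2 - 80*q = (q)*(q^4 - 5*q^3 - 12*q^2 + 76*q - 80) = q*(q - 2)*(q^3 - 3*q^2 - 18*q + 40) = q*(q - 5)*(q - 2)*(q^2 + 2*q - 8) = q*(q - 5)*(q - 2)*(q + 4)*(q - 2)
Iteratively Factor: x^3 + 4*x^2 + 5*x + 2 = (x + 2)*(x^2 + 2*x + 1) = (x + 1)*(x + 2)*(x + 1)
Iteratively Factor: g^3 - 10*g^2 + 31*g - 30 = (g - 5)*(g^2 - 5*g + 6) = (g - 5)*(g - 2)*(g - 3)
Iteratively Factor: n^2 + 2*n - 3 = (n + 3)*(n - 1)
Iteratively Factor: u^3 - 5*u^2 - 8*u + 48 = (u + 3)*(u^2 - 8*u + 16) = (u - 4)*(u + 3)*(u - 4)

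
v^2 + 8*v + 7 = (v + 1)*(v + 7)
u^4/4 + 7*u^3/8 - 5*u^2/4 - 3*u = u*(u/4 + 1)*(u - 2)*(u + 3/2)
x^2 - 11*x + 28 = (x - 7)*(x - 4)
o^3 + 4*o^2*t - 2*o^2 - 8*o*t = o*(o - 2)*(o + 4*t)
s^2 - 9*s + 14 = (s - 7)*(s - 2)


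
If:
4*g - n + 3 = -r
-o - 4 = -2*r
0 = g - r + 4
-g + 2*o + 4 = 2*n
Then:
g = -2/7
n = 39/7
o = 24/7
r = 26/7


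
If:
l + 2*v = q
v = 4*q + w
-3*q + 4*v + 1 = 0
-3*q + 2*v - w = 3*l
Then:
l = 3/13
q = 7/13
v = 2/13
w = -2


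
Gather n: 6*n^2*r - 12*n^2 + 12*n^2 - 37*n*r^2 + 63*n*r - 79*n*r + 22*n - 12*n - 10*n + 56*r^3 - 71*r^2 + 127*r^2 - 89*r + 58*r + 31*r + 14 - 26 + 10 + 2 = 6*n^2*r + n*(-37*r^2 - 16*r) + 56*r^3 + 56*r^2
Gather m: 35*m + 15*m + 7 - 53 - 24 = 50*m - 70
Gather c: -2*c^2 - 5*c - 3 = -2*c^2 - 5*c - 3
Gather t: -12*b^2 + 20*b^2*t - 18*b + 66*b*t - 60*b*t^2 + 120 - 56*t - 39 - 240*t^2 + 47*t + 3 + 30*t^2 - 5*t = -12*b^2 - 18*b + t^2*(-60*b - 210) + t*(20*b^2 + 66*b - 14) + 84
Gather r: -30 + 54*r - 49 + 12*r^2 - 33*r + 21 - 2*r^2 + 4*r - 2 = 10*r^2 + 25*r - 60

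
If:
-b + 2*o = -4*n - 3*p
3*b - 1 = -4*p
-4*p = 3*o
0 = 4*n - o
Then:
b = -1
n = -1/3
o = -4/3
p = 1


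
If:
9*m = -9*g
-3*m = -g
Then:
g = 0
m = 0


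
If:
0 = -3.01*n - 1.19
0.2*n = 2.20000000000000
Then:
No Solution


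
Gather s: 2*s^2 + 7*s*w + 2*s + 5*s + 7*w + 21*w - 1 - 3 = 2*s^2 + s*(7*w + 7) + 28*w - 4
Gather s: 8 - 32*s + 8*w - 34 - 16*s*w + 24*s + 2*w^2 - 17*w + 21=s*(-16*w - 8) + 2*w^2 - 9*w - 5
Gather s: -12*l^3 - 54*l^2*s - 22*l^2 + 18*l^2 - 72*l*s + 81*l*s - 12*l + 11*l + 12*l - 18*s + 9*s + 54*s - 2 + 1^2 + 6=-12*l^3 - 4*l^2 + 11*l + s*(-54*l^2 + 9*l + 45) + 5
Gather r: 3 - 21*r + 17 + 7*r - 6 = 14 - 14*r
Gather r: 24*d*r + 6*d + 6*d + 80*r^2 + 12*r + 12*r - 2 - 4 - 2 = 12*d + 80*r^2 + r*(24*d + 24) - 8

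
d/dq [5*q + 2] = 5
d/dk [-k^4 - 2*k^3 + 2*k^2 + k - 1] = -4*k^3 - 6*k^2 + 4*k + 1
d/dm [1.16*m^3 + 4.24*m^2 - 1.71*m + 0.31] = 3.48*m^2 + 8.48*m - 1.71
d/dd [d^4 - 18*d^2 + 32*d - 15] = 4*d^3 - 36*d + 32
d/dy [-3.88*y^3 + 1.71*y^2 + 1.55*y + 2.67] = -11.64*y^2 + 3.42*y + 1.55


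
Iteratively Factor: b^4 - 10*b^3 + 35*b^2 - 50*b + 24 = (b - 2)*(b^3 - 8*b^2 + 19*b - 12) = (b - 2)*(b - 1)*(b^2 - 7*b + 12) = (b - 4)*(b - 2)*(b - 1)*(b - 3)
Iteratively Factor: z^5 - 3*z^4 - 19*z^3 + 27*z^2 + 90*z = (z + 2)*(z^4 - 5*z^3 - 9*z^2 + 45*z) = z*(z + 2)*(z^3 - 5*z^2 - 9*z + 45) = z*(z - 5)*(z + 2)*(z^2 - 9) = z*(z - 5)*(z + 2)*(z + 3)*(z - 3)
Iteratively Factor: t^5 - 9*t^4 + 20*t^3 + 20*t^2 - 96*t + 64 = (t - 2)*(t^4 - 7*t^3 + 6*t^2 + 32*t - 32) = (t - 4)*(t - 2)*(t^3 - 3*t^2 - 6*t + 8) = (t - 4)*(t - 2)*(t + 2)*(t^2 - 5*t + 4) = (t - 4)^2*(t - 2)*(t + 2)*(t - 1)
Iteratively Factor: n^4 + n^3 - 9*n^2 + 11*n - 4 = (n - 1)*(n^3 + 2*n^2 - 7*n + 4) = (n - 1)*(n + 4)*(n^2 - 2*n + 1) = (n - 1)^2*(n + 4)*(n - 1)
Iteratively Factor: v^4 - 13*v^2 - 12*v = (v + 3)*(v^3 - 3*v^2 - 4*v) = v*(v + 3)*(v^2 - 3*v - 4) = v*(v - 4)*(v + 3)*(v + 1)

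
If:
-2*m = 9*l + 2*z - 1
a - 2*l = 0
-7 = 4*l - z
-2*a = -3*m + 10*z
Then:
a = -358/139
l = -179/139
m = 618/139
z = 257/139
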